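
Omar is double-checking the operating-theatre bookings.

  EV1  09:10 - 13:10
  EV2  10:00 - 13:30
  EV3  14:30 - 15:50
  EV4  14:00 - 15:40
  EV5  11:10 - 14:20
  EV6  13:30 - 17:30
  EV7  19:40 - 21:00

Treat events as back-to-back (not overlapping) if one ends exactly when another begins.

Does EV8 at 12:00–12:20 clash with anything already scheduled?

Yes — it overlaps EV1, EV2, EV5

EV1: starts 09:10 before EV8 ends 12:20, and ends 13:10 after EV8 starts 12:00 → overlap.
EV2: starts 10:00 before EV8 ends 12:20, and ends 13:30 after EV8 starts 12:00 → overlap.
EV5: starts 11:10 before EV8 ends 12:20, and ends 14:20 after EV8 starts 12:00 → overlap.
EV6: starts 13:30 at or after EV8 ends 12:20 → clear.
EV4: starts 14:00 at or after EV8 ends 12:20 → clear.
EV3: starts 14:30 at or after EV8 ends 12:20 → clear.
EV7: starts 19:40 at or after EV8 ends 12:20 → clear.
EV8 overlaps EV1, EV2, EV5.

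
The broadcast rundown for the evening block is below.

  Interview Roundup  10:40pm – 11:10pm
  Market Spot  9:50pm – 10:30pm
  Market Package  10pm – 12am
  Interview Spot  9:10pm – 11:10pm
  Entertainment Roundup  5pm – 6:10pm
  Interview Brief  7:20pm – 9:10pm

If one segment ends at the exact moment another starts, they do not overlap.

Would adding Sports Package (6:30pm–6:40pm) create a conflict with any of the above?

Entertainment Roundup: ends 6:10pm at or before Sports Package starts 6:30pm → clear.
Interview Brief: starts 7:20pm at or after Sports Package ends 6:40pm → clear.
Interview Spot: starts 9:10pm at or after Sports Package ends 6:40pm → clear.
Market Spot: starts 9:50pm at or after Sports Package ends 6:40pm → clear.
Market Package: starts 10pm at or after Sports Package ends 6:40pm → clear.
Interview Roundup: starts 10:40pm at or after Sports Package ends 6:40pm → clear.

No — it doesn't clash with anything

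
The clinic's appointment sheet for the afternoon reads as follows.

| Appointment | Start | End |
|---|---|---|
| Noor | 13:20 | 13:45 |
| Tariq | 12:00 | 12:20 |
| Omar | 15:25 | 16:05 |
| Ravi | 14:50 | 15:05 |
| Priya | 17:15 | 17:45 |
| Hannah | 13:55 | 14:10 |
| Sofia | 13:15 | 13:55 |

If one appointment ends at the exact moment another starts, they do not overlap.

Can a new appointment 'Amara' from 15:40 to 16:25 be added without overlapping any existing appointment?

Tariq: ends 12:20 at or before Amara starts 15:40 → clear.
Sofia: ends 13:55 at or before Amara starts 15:40 → clear.
Noor: ends 13:45 at or before Amara starts 15:40 → clear.
Hannah: ends 14:10 at or before Amara starts 15:40 → clear.
Ravi: ends 15:05 at or before Amara starts 15:40 → clear.
Omar: starts 15:25 before Amara ends 16:25, and ends 16:05 after Amara starts 15:40 → overlap.
Priya: starts 17:15 at or after Amara ends 16:25 → clear.
Amara overlaps Omar.

No — it overlaps Omar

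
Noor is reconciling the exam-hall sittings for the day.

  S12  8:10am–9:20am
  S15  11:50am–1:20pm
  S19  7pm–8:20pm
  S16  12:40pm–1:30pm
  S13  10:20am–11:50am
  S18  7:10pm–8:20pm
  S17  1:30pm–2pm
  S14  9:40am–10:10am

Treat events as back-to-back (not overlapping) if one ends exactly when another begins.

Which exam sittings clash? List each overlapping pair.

S15 & S16, S18 & S19

Check each pair: they overlap iff neither finishes before the other starts.
Sorted by start: S12, S14, S13, S15, S16, S17, S19, S18.
S14 starts after S12 ends, so nothing later overlaps S12 either.
S13 starts after S14 ends, so nothing later overlaps S14 either.
S15 starts exactly when S13 ends (back-to-back, no overlap), so nothing later overlaps S13 either.
S16 starts before S15 ends → S15 and S16 overlap.
S17 starts after S15 ends, so nothing later overlaps S15 either.
S17 starts exactly when S16 ends (back-to-back, no overlap), so nothing later overlaps S16 either.
S19 starts after S17 ends, so nothing later overlaps S17 either.
S18 starts before S19 ends → S19 and S18 overlap.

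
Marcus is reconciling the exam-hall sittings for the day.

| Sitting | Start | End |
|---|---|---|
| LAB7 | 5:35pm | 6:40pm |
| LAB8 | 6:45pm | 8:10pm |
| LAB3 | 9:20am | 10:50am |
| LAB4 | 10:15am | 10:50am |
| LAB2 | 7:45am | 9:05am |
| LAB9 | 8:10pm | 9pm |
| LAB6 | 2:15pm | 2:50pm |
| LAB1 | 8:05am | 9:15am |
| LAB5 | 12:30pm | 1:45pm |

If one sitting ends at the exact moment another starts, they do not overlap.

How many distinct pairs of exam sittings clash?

2

Sorted by start: LAB2, LAB1, LAB3, LAB4, LAB5, LAB6, LAB7, LAB8, LAB9.
LAB1 starts before LAB2 ends → LAB2 and LAB1 overlap.
LAB3 starts after LAB2 ends, so LAB2 has no further overlaps.
LAB3 starts after LAB1 ends, so LAB1 has no further overlaps.
LAB4 starts before LAB3 ends → LAB3 and LAB4 overlap.
LAB5 starts after LAB3 ends, so LAB3 has no further overlaps.
LAB5 starts after LAB4 ends, so LAB4 has no further overlaps.
LAB6 starts after LAB5 ends, so LAB5 has no further overlaps.
LAB7 starts after LAB6 ends, so LAB6 has no further overlaps.
LAB8 starts after LAB7 ends, so LAB7 has no further overlaps.
LAB9 starts exactly when LAB8 ends (back-to-back, no overlap).
Overlapping pairs: LAB1 & LAB2, LAB3 & LAB4 — 2 in total.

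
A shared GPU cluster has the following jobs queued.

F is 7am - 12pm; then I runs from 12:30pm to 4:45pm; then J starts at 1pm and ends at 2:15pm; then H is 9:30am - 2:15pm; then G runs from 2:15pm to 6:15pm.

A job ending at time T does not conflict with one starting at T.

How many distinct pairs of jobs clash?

Check each pair: they overlap iff neither finishes before the other starts.
Sorted by start: F, H, I, J, G.
H starts before F ends → F and H overlap.
I starts after F ends, so nothing later overlaps F either.
I starts before H ends → H and I overlap.
J starts before H ends → H and J overlap.
G starts exactly when H ends (back-to-back, no overlap).
J starts before I ends → I and J overlap.
G starts before I ends → I and G overlap.
G starts exactly when J ends (back-to-back, no overlap).
Overlapping pairs: F & H, G & I, H & I, H & J, I & J — 5 in total.

5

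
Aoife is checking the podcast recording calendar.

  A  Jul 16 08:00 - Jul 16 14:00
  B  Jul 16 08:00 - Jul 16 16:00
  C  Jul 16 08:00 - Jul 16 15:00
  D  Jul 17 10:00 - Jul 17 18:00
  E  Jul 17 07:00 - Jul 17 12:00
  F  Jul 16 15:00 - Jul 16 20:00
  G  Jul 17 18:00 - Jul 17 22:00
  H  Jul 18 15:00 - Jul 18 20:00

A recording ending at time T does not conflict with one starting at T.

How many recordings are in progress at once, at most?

3

Walk through starts and ends in time order (an end at T is processed before a start at T):
Jul 16 08:00 start A → 1
Jul 16 08:00 start B → 2
Jul 16 08:00 start C → 3
Jul 16 14:00 end A → 2
Jul 16 15:00 end C → 1
Jul 16 15:00 start F → 2
Jul 16 16:00 end B → 1
Jul 16 20:00 end F → 0
Jul 17 07:00 start E → 1
Jul 17 10:00 start D → 2
Jul 17 12:00 end E → 1
Jul 17 18:00 end D → 0
Jul 17 18:00 start G → 1
Jul 17 22:00 end G → 0
Jul 18 15:00 start H → 1
Jul 18 20:00 end H → 0
Peak is 3, at Jul 16 08:00 (A, B, C).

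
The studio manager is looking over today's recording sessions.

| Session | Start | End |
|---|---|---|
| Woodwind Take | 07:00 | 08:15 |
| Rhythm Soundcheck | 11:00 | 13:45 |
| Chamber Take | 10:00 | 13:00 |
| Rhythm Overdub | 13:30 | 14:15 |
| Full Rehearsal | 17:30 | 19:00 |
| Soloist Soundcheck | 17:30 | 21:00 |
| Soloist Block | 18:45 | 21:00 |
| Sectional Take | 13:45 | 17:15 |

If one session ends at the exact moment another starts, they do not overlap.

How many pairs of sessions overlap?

Check each pair: they overlap iff neither finishes before the other starts.
Sorted by start: Woodwind Take, Chamber Take, Rhythm Soundcheck, Rhythm Overdub, Sectional Take, Full Rehearsal, Soloist Soundcheck, Soloist Block.
Chamber Take starts after Woodwind Take ends — done with Woodwind Take.
Rhythm Soundcheck starts before Chamber Take ends → Chamber Take and Rhythm Soundcheck overlap.
Rhythm Overdub starts after Chamber Take ends — done with Chamber Take.
Rhythm Overdub starts before Rhythm Soundcheck ends → Rhythm Soundcheck and Rhythm Overdub overlap.
Sectional Take starts exactly when Rhythm Soundcheck ends (back-to-back, no overlap) — done with Rhythm Soundcheck.
Sectional Take starts before Rhythm Overdub ends → Rhythm Overdub and Sectional Take overlap.
Full Rehearsal starts after Rhythm Overdub ends — done with Rhythm Overdub.
Full Rehearsal starts after Sectional Take ends — done with Sectional Take.
Soloist Soundcheck starts before Full Rehearsal ends → Full Rehearsal and Soloist Soundcheck overlap.
Soloist Block starts before Full Rehearsal ends → Full Rehearsal and Soloist Block overlap.
Soloist Block starts before Soloist Soundcheck ends → Soloist Soundcheck and Soloist Block overlap.
Overlapping pairs: Chamber Take & Rhythm Soundcheck, Full Rehearsal & Soloist Block, Full Rehearsal & Soloist Soundcheck, Rhythm Overdub & Rhythm Soundcheck, Rhythm Overdub & Sectional Take, Soloist Block & Soloist Soundcheck — 6 in total.

6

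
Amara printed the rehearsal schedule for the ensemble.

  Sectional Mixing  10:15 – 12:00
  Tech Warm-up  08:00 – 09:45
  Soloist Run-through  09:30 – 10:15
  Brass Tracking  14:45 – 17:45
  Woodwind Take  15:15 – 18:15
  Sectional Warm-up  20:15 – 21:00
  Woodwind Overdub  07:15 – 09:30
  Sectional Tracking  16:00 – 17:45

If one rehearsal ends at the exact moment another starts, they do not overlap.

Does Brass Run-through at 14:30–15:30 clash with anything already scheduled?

Woodwind Overdub: ends 09:30 at or before Brass Run-through starts 14:30 → clear.
Tech Warm-up: ends 09:45 at or before Brass Run-through starts 14:30 → clear.
Soloist Run-through: ends 10:15 at or before Brass Run-through starts 14:30 → clear.
Sectional Mixing: ends 12:00 at or before Brass Run-through starts 14:30 → clear.
Brass Tracking: starts 14:45 before Brass Run-through ends 15:30, and ends 17:45 after Brass Run-through starts 14:30 → overlap.
Woodwind Take: starts 15:15 before Brass Run-through ends 15:30, and ends 18:15 after Brass Run-through starts 14:30 → overlap.
Sectional Tracking: starts 16:00 at or after Brass Run-through ends 15:30 → clear.
Sectional Warm-up: starts 20:15 at or after Brass Run-through ends 15:30 → clear.
Brass Run-through overlaps Brass Tracking, Woodwind Take.

Yes — it overlaps Brass Tracking, Woodwind Take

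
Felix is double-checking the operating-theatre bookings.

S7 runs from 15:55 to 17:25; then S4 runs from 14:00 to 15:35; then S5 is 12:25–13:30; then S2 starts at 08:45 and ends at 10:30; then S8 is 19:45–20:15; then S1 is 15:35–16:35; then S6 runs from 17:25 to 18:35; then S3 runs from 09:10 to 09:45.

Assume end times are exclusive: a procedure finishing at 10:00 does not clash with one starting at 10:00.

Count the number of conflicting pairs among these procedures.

Sorted by start: S2, S3, S5, S4, S1, S7, S6, S8.
S3 starts before S2 ends → S2 and S3 overlap.
S5 starts after S2 ends; S2 is clear from here.
S5 starts after S3 ends; S3 is clear from here.
S4 starts after S5 ends; S5 is clear from here.
S1 starts exactly when S4 ends (back-to-back, no overlap); S4 is clear from here.
S7 starts before S1 ends → S1 and S7 overlap.
S6 starts after S1 ends; S1 is clear from here.
S6 starts exactly when S7 ends (back-to-back, no overlap); S7 is clear from here.
S8 starts after S6 ends.
Overlapping pairs: S1 & S7, S2 & S3 — 2 in total.

2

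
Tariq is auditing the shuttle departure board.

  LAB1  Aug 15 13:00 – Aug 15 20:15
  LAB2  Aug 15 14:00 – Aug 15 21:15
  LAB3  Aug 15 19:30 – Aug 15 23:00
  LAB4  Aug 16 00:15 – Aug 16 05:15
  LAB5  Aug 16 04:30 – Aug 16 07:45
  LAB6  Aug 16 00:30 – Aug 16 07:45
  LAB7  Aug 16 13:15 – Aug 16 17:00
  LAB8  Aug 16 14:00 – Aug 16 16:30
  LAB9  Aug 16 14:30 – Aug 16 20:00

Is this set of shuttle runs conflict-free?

Two intervals overlap when each starts before the other ends.
Sorted by start: LAB1, LAB2, LAB3, LAB4, LAB6, LAB5, LAB7, LAB8, LAB9.
LAB2 starts before LAB1 ends → LAB1 and LAB2 overlap.
That's a conflict, so the schedule is not conflict-free.

No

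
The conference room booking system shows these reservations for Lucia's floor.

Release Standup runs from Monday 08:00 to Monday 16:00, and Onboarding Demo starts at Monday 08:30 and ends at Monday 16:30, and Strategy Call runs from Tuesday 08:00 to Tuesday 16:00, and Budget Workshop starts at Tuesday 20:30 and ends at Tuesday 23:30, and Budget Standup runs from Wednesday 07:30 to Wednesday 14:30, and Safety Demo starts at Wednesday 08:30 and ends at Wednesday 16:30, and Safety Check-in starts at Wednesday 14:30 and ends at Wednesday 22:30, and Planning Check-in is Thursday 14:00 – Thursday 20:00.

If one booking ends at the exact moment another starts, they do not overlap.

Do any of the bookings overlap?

Yes

Two intervals overlap when each starts before the other ends.
Sorted by start: Release Standup, Onboarding Demo, Strategy Call, Budget Workshop, Budget Standup, Safety Demo, Safety Check-in, Planning Check-in.
Onboarding Demo starts before Release Standup ends → Release Standup and Onboarding Demo overlap.
That's a conflict, so the schedule is not conflict-free.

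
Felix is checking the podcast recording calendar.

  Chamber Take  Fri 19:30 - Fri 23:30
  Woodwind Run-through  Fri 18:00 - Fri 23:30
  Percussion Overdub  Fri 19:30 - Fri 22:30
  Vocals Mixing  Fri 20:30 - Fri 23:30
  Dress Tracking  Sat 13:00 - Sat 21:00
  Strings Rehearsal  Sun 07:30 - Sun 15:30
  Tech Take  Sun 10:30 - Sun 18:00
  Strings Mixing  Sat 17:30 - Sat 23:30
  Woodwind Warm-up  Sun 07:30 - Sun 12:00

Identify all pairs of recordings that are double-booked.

Check each pair: they overlap iff neither finishes before the other starts.
Sorted by start: Woodwind Run-through, Chamber Take, Percussion Overdub, Vocals Mixing, Dress Tracking, Strings Mixing, Strings Rehearsal, Woodwind Warm-up, Tech Take.
Chamber Take starts before Woodwind Run-through ends → Woodwind Run-through and Chamber Take overlap.
Percussion Overdub starts before Woodwind Run-through ends → Woodwind Run-through and Percussion Overdub overlap.
Vocals Mixing starts before Woodwind Run-through ends → Woodwind Run-through and Vocals Mixing overlap.
Dress Tracking starts after Woodwind Run-through ends, so nothing later overlaps Woodwind Run-through either.
Percussion Overdub starts before Chamber Take ends → Chamber Take and Percussion Overdub overlap.
Vocals Mixing starts before Chamber Take ends → Chamber Take and Vocals Mixing overlap.
Dress Tracking starts after Chamber Take ends, so nothing later overlaps Chamber Take either.
Vocals Mixing starts before Percussion Overdub ends → Percussion Overdub and Vocals Mixing overlap.
Dress Tracking starts after Percussion Overdub ends, so nothing later overlaps Percussion Overdub either.
Dress Tracking starts after Vocals Mixing ends, so nothing later overlaps Vocals Mixing either.
Strings Mixing starts before Dress Tracking ends → Dress Tracking and Strings Mixing overlap.
Strings Rehearsal starts after Dress Tracking ends, so nothing later overlaps Dress Tracking either.
Strings Rehearsal starts after Strings Mixing ends, so nothing later overlaps Strings Mixing either.
Woodwind Warm-up starts before Strings Rehearsal ends → Strings Rehearsal and Woodwind Warm-up overlap.
Tech Take starts before Strings Rehearsal ends → Strings Rehearsal and Tech Take overlap.
Tech Take starts before Woodwind Warm-up ends → Woodwind Warm-up and Tech Take overlap.

Chamber Take & Percussion Overdub, Chamber Take & Vocals Mixing, Chamber Take & Woodwind Run-through, Dress Tracking & Strings Mixing, Percussion Overdub & Vocals Mixing, Percussion Overdub & Woodwind Run-through, Strings Rehearsal & Tech Take, Strings Rehearsal & Woodwind Warm-up, Tech Take & Woodwind Warm-up, Vocals Mixing & Woodwind Run-through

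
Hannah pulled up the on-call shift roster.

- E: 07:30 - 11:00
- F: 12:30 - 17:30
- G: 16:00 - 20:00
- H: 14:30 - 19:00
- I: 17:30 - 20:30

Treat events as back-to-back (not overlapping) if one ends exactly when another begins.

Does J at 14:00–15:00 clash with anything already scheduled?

E: ends 11:00 at or before J starts 14:00 → clear.
F: starts 12:30 before J ends 15:00, and ends 17:30 after J starts 14:00 → overlap.
H: starts 14:30 before J ends 15:00, and ends 19:00 after J starts 14:00 → overlap.
G: starts 16:00 at or after J ends 15:00 → clear.
I: starts 17:30 at or after J ends 15:00 → clear.
J overlaps F, H.

Yes — it overlaps F, H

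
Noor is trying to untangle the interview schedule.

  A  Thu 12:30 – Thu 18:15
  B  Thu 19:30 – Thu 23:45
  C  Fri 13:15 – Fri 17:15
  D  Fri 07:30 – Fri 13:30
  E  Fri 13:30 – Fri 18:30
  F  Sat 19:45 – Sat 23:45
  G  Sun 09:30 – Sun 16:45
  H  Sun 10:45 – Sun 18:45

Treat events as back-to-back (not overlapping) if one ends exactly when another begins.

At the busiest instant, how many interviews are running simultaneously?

2

Sweep the timeline, counting +1 at each start and −1 at each end (ends before starts at a tie):
Thu 12:30 start A → 1
Thu 18:15 end A → 0
Thu 19:30 start B → 1
Thu 23:45 end B → 0
Fri 07:30 start D → 1
Fri 13:15 start C → 2
Fri 13:30 end D → 1
Fri 13:30 start E → 2
Fri 17:15 end C → 1
Fri 18:30 end E → 0
Sat 19:45 start F → 1
Sat 23:45 end F → 0
Sun 09:30 start G → 1
Sun 10:45 start H → 2
Sun 16:45 end G → 1
Sun 18:45 end H → 0
Peak is 2, at Fri 13:15 (C, D).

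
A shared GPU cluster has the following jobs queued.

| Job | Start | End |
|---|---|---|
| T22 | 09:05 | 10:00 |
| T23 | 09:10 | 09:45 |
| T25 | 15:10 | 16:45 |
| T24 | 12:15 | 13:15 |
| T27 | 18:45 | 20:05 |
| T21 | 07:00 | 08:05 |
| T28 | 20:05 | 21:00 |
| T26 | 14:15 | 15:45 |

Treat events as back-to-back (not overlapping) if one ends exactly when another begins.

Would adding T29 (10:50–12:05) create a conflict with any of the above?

No — it doesn't clash with anything

T21: ends 08:05 at or before T29 starts 10:50 → clear.
T22: ends 10:00 at or before T29 starts 10:50 → clear.
T23: ends 09:45 at or before T29 starts 10:50 → clear.
T24: starts 12:15 at or after T29 ends 12:05 → clear.
T26: starts 14:15 at or after T29 ends 12:05 → clear.
T25: starts 15:10 at or after T29 ends 12:05 → clear.
T27: starts 18:45 at or after T29 ends 12:05 → clear.
T28: starts 20:05 at or after T29 ends 12:05 → clear.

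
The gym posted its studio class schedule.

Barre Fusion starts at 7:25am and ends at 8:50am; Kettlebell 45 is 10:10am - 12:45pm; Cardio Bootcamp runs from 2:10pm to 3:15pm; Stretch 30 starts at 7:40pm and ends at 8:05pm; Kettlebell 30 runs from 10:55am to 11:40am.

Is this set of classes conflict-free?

Sorted by start: Barre Fusion, Kettlebell 45, Kettlebell 30, Cardio Bootcamp, Stretch 30.
Kettlebell 45 starts after Barre Fusion ends — done with Barre Fusion.
Kettlebell 30 starts before Kettlebell 45 ends → Kettlebell 45 and Kettlebell 30 overlap.
That's a conflict, so the schedule is not conflict-free.

No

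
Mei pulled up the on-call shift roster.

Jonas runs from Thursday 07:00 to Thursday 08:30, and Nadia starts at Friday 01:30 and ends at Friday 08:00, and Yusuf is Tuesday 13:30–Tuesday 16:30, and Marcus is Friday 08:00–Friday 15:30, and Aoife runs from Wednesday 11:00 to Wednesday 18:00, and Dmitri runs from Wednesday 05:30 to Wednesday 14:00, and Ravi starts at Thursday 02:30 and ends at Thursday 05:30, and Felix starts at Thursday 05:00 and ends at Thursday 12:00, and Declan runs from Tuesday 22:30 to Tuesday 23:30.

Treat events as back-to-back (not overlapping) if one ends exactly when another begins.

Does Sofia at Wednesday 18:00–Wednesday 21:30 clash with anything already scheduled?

Yusuf: ends Tuesday 16:30 at or before Sofia starts Wednesday 18:00 → clear.
Declan: ends Tuesday 23:30 at or before Sofia starts Wednesday 18:00 → clear.
Dmitri: ends Wednesday 14:00 at or before Sofia starts Wednesday 18:00 → clear.
Aoife: ends Wednesday 18:00 at or before Sofia starts Wednesday 18:00 → clear.
Ravi: starts Thursday 02:30 at or after Sofia ends Wednesday 21:30 → clear.
Felix: starts Thursday 05:00 at or after Sofia ends Wednesday 21:30 → clear.
Jonas: starts Thursday 07:00 at or after Sofia ends Wednesday 21:30 → clear.
Nadia: starts Friday 01:30 at or after Sofia ends Wednesday 21:30 → clear.
Marcus: starts Friday 08:00 at or after Sofia ends Wednesday 21:30 → clear.

No — it doesn't clash with anything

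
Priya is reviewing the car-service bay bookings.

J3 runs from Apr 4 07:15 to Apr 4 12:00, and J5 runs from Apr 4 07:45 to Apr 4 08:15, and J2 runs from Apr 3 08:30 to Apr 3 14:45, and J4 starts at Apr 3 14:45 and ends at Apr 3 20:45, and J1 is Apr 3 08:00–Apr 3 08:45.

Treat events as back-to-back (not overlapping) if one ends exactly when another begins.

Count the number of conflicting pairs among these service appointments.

Sorted by start: J1, J2, J4, J3, J5.
J2 starts before J1 ends → J1 and J2 overlap.
J4 starts after J1 ends — done with J1.
J4 starts exactly when J2 ends (back-to-back, no overlap) — done with J2.
J3 starts after J4 ends — done with J4.
J5 starts before J3 ends → J3 and J5 overlap.
Overlapping pairs: J1 & J2, J3 & J5 — 2 in total.

2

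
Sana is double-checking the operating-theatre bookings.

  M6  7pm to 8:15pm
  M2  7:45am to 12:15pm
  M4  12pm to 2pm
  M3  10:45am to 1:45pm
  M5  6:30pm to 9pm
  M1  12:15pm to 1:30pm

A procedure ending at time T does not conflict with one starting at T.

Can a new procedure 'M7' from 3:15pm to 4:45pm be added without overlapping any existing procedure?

Yes — the slot is free

M2: ends 12:15pm at or before M7 starts 3:15pm → clear.
M3: ends 1:45pm at or before M7 starts 3:15pm → clear.
M4: ends 2pm at or before M7 starts 3:15pm → clear.
M1: ends 1:30pm at or before M7 starts 3:15pm → clear.
M5: starts 6:30pm at or after M7 ends 4:45pm → clear.
M6: starts 7pm at or after M7 ends 4:45pm → clear.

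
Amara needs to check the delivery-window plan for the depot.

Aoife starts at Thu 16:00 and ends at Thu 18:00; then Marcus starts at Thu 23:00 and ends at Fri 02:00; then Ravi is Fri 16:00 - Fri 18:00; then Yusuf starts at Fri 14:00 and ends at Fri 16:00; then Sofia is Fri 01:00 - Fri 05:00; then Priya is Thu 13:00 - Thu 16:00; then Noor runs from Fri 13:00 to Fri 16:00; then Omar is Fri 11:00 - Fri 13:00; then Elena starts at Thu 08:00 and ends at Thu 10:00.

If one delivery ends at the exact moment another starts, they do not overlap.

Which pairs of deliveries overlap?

Two intervals overlap when each starts before the other ends.
Sorted by start: Elena, Priya, Aoife, Marcus, Sofia, Omar, Noor, Yusuf, Ravi.
Priya starts after Elena ends, so Elena has no further overlaps.
Aoife starts exactly when Priya ends (back-to-back, no overlap), so Priya has no further overlaps.
Marcus starts after Aoife ends, so Aoife has no further overlaps.
Sofia starts before Marcus ends → Marcus and Sofia overlap.
Omar starts after Marcus ends, so Marcus has no further overlaps.
Omar starts after Sofia ends, so Sofia has no further overlaps.
Noor starts exactly when Omar ends (back-to-back, no overlap), so Omar has no further overlaps.
Yusuf starts before Noor ends → Noor and Yusuf overlap.
Ravi starts exactly when Noor ends (back-to-back, no overlap).
Ravi starts exactly when Yusuf ends (back-to-back, no overlap).

Marcus & Sofia, Noor & Yusuf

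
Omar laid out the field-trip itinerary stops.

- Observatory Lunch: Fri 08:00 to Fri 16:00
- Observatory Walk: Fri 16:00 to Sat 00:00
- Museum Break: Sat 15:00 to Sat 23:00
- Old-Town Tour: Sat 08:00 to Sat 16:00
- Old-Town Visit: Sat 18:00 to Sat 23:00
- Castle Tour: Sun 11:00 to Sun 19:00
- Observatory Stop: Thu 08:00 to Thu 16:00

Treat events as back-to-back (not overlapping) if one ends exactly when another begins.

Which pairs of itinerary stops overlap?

Museum Break & Old-Town Tour, Museum Break & Old-Town Visit

Sorted by start: Observatory Stop, Observatory Lunch, Observatory Walk, Old-Town Tour, Museum Break, Old-Town Visit, Castle Tour.
Observatory Lunch starts after Observatory Stop ends — done with Observatory Stop.
Observatory Walk starts exactly when Observatory Lunch ends (back-to-back, no overlap) — done with Observatory Lunch.
Old-Town Tour starts after Observatory Walk ends — done with Observatory Walk.
Museum Break starts before Old-Town Tour ends → Old-Town Tour and Museum Break overlap.
Old-Town Visit starts after Old-Town Tour ends — done with Old-Town Tour.
Old-Town Visit starts before Museum Break ends → Museum Break and Old-Town Visit overlap.
Castle Tour starts after Museum Break ends.
Castle Tour starts after Old-Town Visit ends.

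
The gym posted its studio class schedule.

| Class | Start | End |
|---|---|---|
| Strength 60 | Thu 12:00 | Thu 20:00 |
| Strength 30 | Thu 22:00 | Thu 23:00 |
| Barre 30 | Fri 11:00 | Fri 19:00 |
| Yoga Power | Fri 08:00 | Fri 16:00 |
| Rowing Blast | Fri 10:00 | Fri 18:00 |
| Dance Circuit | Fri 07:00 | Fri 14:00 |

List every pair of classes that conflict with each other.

Barre 30 & Dance Circuit, Barre 30 & Rowing Blast, Barre 30 & Yoga Power, Dance Circuit & Rowing Blast, Dance Circuit & Yoga Power, Rowing Blast & Yoga Power

Sorted by start: Strength 60, Strength 30, Dance Circuit, Yoga Power, Rowing Blast, Barre 30.
Strength 30 starts after Strength 60 ends — done with Strength 60.
Dance Circuit starts after Strength 30 ends — done with Strength 30.
Yoga Power starts before Dance Circuit ends → Dance Circuit and Yoga Power overlap.
Rowing Blast starts before Dance Circuit ends → Dance Circuit and Rowing Blast overlap.
Barre 30 starts before Dance Circuit ends → Dance Circuit and Barre 30 overlap.
Rowing Blast starts before Yoga Power ends → Yoga Power and Rowing Blast overlap.
Barre 30 starts before Yoga Power ends → Yoga Power and Barre 30 overlap.
Barre 30 starts before Rowing Blast ends → Rowing Blast and Barre 30 overlap.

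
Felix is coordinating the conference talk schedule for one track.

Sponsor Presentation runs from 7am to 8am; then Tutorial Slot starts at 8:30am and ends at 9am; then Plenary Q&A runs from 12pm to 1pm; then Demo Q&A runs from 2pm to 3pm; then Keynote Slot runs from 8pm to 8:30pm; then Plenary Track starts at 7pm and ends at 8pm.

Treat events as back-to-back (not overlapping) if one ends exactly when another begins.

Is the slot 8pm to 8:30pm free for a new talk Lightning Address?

Sponsor Presentation: ends 8am at or before Lightning Address starts 8pm → clear.
Tutorial Slot: ends 9am at or before Lightning Address starts 8pm → clear.
Plenary Q&A: ends 1pm at or before Lightning Address starts 8pm → clear.
Demo Q&A: ends 3pm at or before Lightning Address starts 8pm → clear.
Plenary Track: ends 8pm at or before Lightning Address starts 8pm → clear.
Keynote Slot: starts 8pm before Lightning Address ends 8:30pm, and ends 8:30pm after Lightning Address starts 8pm → overlap.
Lightning Address overlaps Keynote Slot.

No — it overlaps Keynote Slot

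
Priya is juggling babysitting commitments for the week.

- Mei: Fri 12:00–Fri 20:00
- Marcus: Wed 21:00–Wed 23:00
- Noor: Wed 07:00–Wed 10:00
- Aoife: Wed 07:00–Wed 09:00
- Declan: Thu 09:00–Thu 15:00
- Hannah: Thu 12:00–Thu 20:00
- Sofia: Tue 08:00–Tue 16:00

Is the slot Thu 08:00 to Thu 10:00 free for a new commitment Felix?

No — it overlaps Declan

Sofia: ends Tue 16:00 at or before Felix starts Thu 08:00 → clear.
Noor: ends Wed 10:00 at or before Felix starts Thu 08:00 → clear.
Aoife: ends Wed 09:00 at or before Felix starts Thu 08:00 → clear.
Marcus: ends Wed 23:00 at or before Felix starts Thu 08:00 → clear.
Declan: starts Thu 09:00 before Felix ends Thu 10:00, and ends Thu 15:00 after Felix starts Thu 08:00 → overlap.
Hannah: starts Thu 12:00 at or after Felix ends Thu 10:00 → clear.
Mei: starts Fri 12:00 at or after Felix ends Thu 10:00 → clear.
Felix overlaps Declan.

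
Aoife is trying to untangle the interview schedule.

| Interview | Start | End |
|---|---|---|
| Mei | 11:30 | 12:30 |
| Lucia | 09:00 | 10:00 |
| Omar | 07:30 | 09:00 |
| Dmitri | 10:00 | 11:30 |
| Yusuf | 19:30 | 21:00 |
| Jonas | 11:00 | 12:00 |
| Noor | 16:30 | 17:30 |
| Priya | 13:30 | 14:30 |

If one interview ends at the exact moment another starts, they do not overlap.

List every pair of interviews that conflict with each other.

Sorted by start: Omar, Lucia, Dmitri, Jonas, Mei, Priya, Noor, Yusuf.
Lucia starts exactly when Omar ends (back-to-back, no overlap) — done with Omar.
Dmitri starts exactly when Lucia ends (back-to-back, no overlap) — done with Lucia.
Jonas starts before Dmitri ends → Dmitri and Jonas overlap.
Mei starts exactly when Dmitri ends (back-to-back, no overlap) — done with Dmitri.
Mei starts before Jonas ends → Jonas and Mei overlap.
Priya starts after Jonas ends — done with Jonas.
Priya starts after Mei ends — done with Mei.
Noor starts after Priya ends — done with Priya.
Yusuf starts after Noor ends.

Dmitri & Jonas, Jonas & Mei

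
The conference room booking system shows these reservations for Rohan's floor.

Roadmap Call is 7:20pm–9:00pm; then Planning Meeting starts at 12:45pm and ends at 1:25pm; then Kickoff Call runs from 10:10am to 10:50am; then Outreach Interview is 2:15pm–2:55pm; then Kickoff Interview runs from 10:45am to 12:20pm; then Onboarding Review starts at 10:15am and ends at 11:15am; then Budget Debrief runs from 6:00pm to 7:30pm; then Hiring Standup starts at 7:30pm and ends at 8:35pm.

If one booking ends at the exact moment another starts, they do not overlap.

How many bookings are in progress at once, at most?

Sweep the timeline, counting +1 at each start and −1 at each end (ends before starts at a tie):
10:10am start Kickoff Call → 1
10:15am start Onboarding Review → 2
10:45am start Kickoff Interview → 3
10:50am end Kickoff Call → 2
11:15am end Onboarding Review → 1
12:20pm end Kickoff Interview → 0
12:45pm start Planning Meeting → 1
1:25pm end Planning Meeting → 0
2:15pm start Outreach Interview → 1
2:55pm end Outreach Interview → 0
6:00pm start Budget Debrief → 1
7:20pm start Roadmap Call → 2
7:30pm end Budget Debrief → 1
7:30pm start Hiring Standup → 2
8:35pm end Hiring Standup → 1
9:00pm end Roadmap Call → 0
Peak is 3, at 10:45am (Kickoff Call, Kickoff Interview, Onboarding Review).

3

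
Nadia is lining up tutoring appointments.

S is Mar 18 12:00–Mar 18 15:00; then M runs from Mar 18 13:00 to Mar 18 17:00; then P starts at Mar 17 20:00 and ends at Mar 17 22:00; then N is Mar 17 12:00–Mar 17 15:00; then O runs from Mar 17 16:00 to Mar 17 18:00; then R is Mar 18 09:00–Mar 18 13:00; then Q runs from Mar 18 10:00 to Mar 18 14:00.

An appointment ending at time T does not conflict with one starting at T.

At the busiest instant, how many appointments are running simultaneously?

3

Walk through starts and ends in time order (an end at T is processed before a start at T):
Mar 17 12:00 start N → 1
Mar 17 15:00 end N → 0
Mar 17 16:00 start O → 1
Mar 17 18:00 end O → 0
Mar 17 20:00 start P → 1
Mar 17 22:00 end P → 0
Mar 18 09:00 start R → 1
Mar 18 10:00 start Q → 2
Mar 18 12:00 start S → 3
Mar 18 13:00 end R → 2
Mar 18 13:00 start M → 3
Mar 18 14:00 end Q → 2
Mar 18 15:00 end S → 1
Mar 18 17:00 end M → 0
Peak is 3, at Mar 18 12:00 (Q, R, S).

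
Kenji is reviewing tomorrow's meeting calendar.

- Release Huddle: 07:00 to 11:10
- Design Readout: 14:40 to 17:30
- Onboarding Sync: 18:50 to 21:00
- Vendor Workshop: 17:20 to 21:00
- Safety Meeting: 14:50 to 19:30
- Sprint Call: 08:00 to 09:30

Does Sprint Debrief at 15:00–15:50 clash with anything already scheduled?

Yes — it overlaps Design Readout, Safety Meeting

Release Huddle: ends 11:10 at or before Sprint Debrief starts 15:00 → clear.
Sprint Call: ends 09:30 at or before Sprint Debrief starts 15:00 → clear.
Design Readout: starts 14:40 before Sprint Debrief ends 15:50, and ends 17:30 after Sprint Debrief starts 15:00 → overlap.
Safety Meeting: starts 14:50 before Sprint Debrief ends 15:50, and ends 19:30 after Sprint Debrief starts 15:00 → overlap.
Vendor Workshop: starts 17:20 at or after Sprint Debrief ends 15:50 → clear.
Onboarding Sync: starts 18:50 at or after Sprint Debrief ends 15:50 → clear.
Sprint Debrief overlaps Design Readout, Safety Meeting.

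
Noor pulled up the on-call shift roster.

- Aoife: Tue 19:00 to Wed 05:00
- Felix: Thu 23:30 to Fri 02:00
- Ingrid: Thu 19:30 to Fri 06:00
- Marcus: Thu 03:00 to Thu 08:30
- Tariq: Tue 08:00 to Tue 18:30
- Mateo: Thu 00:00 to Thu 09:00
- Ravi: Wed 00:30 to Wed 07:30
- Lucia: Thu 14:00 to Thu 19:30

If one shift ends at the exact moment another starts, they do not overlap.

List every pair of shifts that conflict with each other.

Check each pair: they overlap iff neither finishes before the other starts.
Sorted by start: Tariq, Aoife, Ravi, Mateo, Marcus, Lucia, Ingrid, Felix.
Aoife starts after Tariq ends — done with Tariq.
Ravi starts before Aoife ends → Aoife and Ravi overlap.
Mateo starts after Aoife ends — done with Aoife.
Mateo starts after Ravi ends — done with Ravi.
Marcus starts before Mateo ends → Mateo and Marcus overlap.
Lucia starts after Mateo ends — done with Mateo.
Lucia starts after Marcus ends — done with Marcus.
Ingrid starts exactly when Lucia ends (back-to-back, no overlap) — done with Lucia.
Felix starts before Ingrid ends → Ingrid and Felix overlap.

Aoife & Ravi, Felix & Ingrid, Marcus & Mateo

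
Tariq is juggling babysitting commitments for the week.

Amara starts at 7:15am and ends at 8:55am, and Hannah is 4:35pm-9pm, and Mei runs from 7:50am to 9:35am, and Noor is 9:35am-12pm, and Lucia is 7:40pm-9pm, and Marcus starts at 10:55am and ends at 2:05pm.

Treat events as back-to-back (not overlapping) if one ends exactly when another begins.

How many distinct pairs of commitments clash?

3

Two intervals overlap when each starts before the other ends.
Sorted by start: Amara, Mei, Noor, Marcus, Hannah, Lucia.
Mei starts before Amara ends → Amara and Mei overlap.
Noor starts after Amara ends, so Amara has no further overlaps.
Noor starts exactly when Mei ends (back-to-back, no overlap), so Mei has no further overlaps.
Marcus starts before Noor ends → Noor and Marcus overlap.
Hannah starts after Noor ends, so Noor has no further overlaps.
Hannah starts after Marcus ends, so Marcus has no further overlaps.
Lucia starts before Hannah ends → Hannah and Lucia overlap.
Overlapping pairs: Amara & Mei, Hannah & Lucia, Marcus & Noor — 3 in total.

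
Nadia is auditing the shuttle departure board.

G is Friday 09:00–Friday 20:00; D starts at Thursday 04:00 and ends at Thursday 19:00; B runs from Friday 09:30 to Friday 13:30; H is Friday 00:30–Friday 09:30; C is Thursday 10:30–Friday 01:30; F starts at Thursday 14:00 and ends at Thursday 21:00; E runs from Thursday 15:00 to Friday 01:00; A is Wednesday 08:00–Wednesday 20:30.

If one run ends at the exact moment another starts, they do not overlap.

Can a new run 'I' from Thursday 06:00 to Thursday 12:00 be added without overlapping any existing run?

No — it overlaps C, D

A: ends Wednesday 20:30 at or before I starts Thursday 06:00 → clear.
D: starts Thursday 04:00 before I ends Thursday 12:00, and ends Thursday 19:00 after I starts Thursday 06:00 → overlap.
C: starts Thursday 10:30 before I ends Thursday 12:00, and ends Friday 01:30 after I starts Thursday 06:00 → overlap.
F: starts Thursday 14:00 at or after I ends Thursday 12:00 → clear.
E: starts Thursday 15:00 at or after I ends Thursday 12:00 → clear.
H: starts Friday 00:30 at or after I ends Thursday 12:00 → clear.
G: starts Friday 09:00 at or after I ends Thursday 12:00 → clear.
B: starts Friday 09:30 at or after I ends Thursday 12:00 → clear.
I overlaps C, D.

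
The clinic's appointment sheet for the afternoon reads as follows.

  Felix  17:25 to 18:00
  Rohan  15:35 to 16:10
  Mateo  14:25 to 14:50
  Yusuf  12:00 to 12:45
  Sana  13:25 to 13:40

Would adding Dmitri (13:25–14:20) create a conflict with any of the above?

Yusuf: ends 12:45 at or before Dmitri starts 13:25 → clear.
Sana: starts 13:25 before Dmitri ends 14:20, and ends 13:40 after Dmitri starts 13:25 → overlap.
Mateo: starts 14:25 at or after Dmitri ends 14:20 → clear.
Rohan: starts 15:35 at or after Dmitri ends 14:20 → clear.
Felix: starts 17:25 at or after Dmitri ends 14:20 → clear.
Dmitri overlaps Sana.

Yes — it overlaps Sana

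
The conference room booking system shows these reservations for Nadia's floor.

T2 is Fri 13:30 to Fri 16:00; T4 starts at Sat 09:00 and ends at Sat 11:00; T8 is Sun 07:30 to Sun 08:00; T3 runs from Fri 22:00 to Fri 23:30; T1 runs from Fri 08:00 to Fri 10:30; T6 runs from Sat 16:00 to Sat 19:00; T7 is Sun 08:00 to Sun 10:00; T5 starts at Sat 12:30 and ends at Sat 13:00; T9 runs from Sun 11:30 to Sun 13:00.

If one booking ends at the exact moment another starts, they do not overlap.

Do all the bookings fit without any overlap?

Two intervals overlap when each starts before the other ends.
Sorted by start: T1, T2, T3, T4, T5, T6, T8, T7, T9.
T2 starts after T1 ends, so nothing later overlaps T1 either.
T3 starts after T2 ends, so nothing later overlaps T2 either.
T4 starts after T3 ends, so nothing later overlaps T3 either.
T5 starts after T4 ends, so nothing later overlaps T4 either.
T6 starts after T5 ends, so nothing later overlaps T5 either.
T8 starts after T6 ends, so nothing later overlaps T6 either.
T7 starts exactly when T8 ends (back-to-back, no overlap), so nothing later overlaps T8 either.
T9 starts after T7 ends.
Every pair is clear; the schedule has no overlaps.

Yes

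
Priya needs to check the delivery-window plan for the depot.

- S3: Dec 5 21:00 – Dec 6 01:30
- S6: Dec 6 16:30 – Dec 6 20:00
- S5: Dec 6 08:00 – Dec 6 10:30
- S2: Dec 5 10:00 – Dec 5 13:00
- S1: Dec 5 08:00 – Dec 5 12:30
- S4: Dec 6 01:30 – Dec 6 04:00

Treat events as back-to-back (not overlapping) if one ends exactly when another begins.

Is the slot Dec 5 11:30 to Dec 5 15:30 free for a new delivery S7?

S1: starts Dec 5 08:00 before S7 ends Dec 5 15:30, and ends Dec 5 12:30 after S7 starts Dec 5 11:30 → overlap.
S2: starts Dec 5 10:00 before S7 ends Dec 5 15:30, and ends Dec 5 13:00 after S7 starts Dec 5 11:30 → overlap.
S3: starts Dec 5 21:00 at or after S7 ends Dec 5 15:30 → clear.
S4: starts Dec 6 01:30 at or after S7 ends Dec 5 15:30 → clear.
S5: starts Dec 6 08:00 at or after S7 ends Dec 5 15:30 → clear.
S6: starts Dec 6 16:30 at or after S7 ends Dec 5 15:30 → clear.
S7 overlaps S1, S2.

No — it overlaps S1, S2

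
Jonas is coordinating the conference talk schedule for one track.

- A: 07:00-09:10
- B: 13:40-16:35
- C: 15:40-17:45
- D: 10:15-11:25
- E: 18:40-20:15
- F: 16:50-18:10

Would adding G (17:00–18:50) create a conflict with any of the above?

A: ends 09:10 at or before G starts 17:00 → clear.
D: ends 11:25 at or before G starts 17:00 → clear.
B: ends 16:35 at or before G starts 17:00 → clear.
C: starts 15:40 before G ends 18:50, and ends 17:45 after G starts 17:00 → overlap.
F: starts 16:50 before G ends 18:50, and ends 18:10 after G starts 17:00 → overlap.
E: starts 18:40 before G ends 18:50, and ends 20:15 after G starts 17:00 → overlap.
G overlaps C, E, F.

Yes — it overlaps C, E, F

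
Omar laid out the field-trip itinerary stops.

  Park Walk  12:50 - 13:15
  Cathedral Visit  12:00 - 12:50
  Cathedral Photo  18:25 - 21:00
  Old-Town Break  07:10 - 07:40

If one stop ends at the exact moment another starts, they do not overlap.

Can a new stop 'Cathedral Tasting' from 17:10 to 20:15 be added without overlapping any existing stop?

Old-Town Break: ends 07:40 at or before Cathedral Tasting starts 17:10 → clear.
Cathedral Visit: ends 12:50 at or before Cathedral Tasting starts 17:10 → clear.
Park Walk: ends 13:15 at or before Cathedral Tasting starts 17:10 → clear.
Cathedral Photo: starts 18:25 before Cathedral Tasting ends 20:15, and ends 21:00 after Cathedral Tasting starts 17:10 → overlap.
Cathedral Tasting overlaps Cathedral Photo.

No — it overlaps Cathedral Photo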